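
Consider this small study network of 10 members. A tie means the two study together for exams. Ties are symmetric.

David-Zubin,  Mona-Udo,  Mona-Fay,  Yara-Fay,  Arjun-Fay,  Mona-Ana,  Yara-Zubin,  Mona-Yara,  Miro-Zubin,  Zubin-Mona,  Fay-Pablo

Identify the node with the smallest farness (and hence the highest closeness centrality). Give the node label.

Mona

Farness (sum of distances to all others) for each node — Ana:21, Arjun:24, David:24, Fay:16, Miro:24, Mona:13, Pablo:24, Udo:21, Yara:15, Zubin:16.
The smallest farness is 13, for Mona, so Mona has the highest closeness.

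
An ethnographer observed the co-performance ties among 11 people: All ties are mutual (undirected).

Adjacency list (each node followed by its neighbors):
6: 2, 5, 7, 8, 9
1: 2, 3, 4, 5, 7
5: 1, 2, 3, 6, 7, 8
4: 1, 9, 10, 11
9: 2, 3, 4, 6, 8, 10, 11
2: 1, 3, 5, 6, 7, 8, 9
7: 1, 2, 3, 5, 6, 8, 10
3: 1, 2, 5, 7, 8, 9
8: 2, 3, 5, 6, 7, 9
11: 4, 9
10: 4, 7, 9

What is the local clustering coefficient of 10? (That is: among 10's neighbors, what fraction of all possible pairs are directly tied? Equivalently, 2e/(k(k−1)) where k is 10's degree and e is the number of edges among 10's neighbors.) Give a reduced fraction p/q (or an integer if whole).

10's neighbors: 4, 7, and 9 (k = 3).
Possible neighbor pairs: C(3,2) = 3. Edges among them: 4–9 → e = 1.
Clustering(10) = 1/3.

1/3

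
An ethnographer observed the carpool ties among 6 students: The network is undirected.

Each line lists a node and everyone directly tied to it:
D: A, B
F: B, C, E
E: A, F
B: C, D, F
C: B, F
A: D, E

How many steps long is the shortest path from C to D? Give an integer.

One shortest route is C – B – D, which uses 2 edges, and C and D are not directly tied, so nothing shorter exists. So d(C,D) = 2.

2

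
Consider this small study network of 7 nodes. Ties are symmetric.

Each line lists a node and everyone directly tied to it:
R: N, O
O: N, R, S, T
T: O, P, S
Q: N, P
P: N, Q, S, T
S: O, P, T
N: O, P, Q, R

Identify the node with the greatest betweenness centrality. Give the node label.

N

Unnormalized betweenness of each node: N:10/3, O:3, P:3, Q:0, R:0, S:1/3, T:1/3.
N has the largest value, 10/3, making it the main broker — the node through which the most shortest paths run.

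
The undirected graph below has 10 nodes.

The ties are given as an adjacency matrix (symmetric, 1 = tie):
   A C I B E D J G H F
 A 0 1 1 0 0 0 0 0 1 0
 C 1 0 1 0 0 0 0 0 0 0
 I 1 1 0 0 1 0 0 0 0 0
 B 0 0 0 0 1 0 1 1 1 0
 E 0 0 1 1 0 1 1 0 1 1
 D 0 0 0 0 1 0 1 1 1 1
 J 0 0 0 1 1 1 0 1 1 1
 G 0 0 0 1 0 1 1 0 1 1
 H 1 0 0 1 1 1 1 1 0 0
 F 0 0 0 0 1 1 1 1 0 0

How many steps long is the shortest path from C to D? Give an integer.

One shortest route is C – I – E – D, which uses 3 edges, and at distance 2 from C we only reach {E, H}, which does not include D. So d(C,D) = 3.

3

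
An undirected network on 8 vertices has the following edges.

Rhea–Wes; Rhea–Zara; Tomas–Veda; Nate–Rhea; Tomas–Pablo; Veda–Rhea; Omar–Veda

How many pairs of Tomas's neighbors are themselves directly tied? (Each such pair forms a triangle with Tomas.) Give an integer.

0

Tomas's neighbors are Pablo and Veda, but none of them are tied to each other, so no triangle contains Tomas.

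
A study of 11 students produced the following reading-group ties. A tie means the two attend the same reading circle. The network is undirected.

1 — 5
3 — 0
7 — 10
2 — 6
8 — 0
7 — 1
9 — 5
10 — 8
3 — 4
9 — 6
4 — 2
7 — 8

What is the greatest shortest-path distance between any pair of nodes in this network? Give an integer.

Eccentricity of each node (its greatest distance to any other): 0:5, 1:5, 2:5, 3:5, 4:5, 5:5, 6:5, 7:5, 8:5, 9:5, 10:5.
The maximum eccentricity is 5, realized for instance by the pair 4–1 via 4 – 2 – 6 – 9 – 5 – 1. So the diameter is 5.

5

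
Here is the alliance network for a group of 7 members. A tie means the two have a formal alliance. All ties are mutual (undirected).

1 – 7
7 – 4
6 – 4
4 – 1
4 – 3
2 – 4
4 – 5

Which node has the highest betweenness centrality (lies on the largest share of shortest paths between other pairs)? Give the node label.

Unnormalized betweenness of each node: 1:0, 2:0, 3:0, 4:14, 5:0, 6:0, 7:0.
4 has the largest value, 14, making it the main broker — the node through which the most shortest paths run.

4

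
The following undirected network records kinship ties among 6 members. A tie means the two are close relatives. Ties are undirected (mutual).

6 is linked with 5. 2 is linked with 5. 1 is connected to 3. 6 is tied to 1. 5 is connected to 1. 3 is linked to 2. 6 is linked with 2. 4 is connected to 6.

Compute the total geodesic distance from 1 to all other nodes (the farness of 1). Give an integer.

7

Distances from 1: 2:2, 3:1, 4:2, 5:1, 6:1.
Sum = 2 + 1 + 2 + 1 + 1 = 7.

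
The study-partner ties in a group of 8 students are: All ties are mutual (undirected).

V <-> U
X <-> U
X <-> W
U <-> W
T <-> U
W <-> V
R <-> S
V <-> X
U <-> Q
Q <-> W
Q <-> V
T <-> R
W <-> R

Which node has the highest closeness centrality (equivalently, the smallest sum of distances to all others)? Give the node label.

Farness (sum of distances to all others) for each node — Q:12, R:11, S:17, T:12, U:10, V:11, W:9, X:12.
The smallest farness is 9, for W, so W has the highest closeness.

W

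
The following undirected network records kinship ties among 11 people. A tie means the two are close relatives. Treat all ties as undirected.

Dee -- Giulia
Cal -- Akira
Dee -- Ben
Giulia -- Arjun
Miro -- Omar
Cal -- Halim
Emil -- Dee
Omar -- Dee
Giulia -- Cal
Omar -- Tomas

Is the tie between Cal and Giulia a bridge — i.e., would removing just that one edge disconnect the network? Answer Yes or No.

Without the Cal–Giulia edge there is no alternate route between Cal and Giulia, so the network disconnects. It is a bridge.

Yes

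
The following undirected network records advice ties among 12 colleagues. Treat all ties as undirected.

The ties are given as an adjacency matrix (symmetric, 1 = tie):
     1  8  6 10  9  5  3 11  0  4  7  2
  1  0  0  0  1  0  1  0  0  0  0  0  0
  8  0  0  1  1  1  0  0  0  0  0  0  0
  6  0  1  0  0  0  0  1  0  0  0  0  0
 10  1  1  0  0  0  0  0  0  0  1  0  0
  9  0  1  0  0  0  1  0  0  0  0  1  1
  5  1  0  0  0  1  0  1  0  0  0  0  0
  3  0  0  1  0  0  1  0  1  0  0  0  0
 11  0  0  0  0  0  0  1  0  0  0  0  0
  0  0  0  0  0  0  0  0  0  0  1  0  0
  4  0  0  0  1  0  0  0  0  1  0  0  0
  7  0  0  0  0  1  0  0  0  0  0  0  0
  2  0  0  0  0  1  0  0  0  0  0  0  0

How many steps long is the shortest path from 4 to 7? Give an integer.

4

One shortest route is 4 – 10 – 8 – 9 – 7, which uses 4 edges, and at distance 3 from 4 we only reach {5, 6, 9}, which does not include 7. So d(4,7) = 4.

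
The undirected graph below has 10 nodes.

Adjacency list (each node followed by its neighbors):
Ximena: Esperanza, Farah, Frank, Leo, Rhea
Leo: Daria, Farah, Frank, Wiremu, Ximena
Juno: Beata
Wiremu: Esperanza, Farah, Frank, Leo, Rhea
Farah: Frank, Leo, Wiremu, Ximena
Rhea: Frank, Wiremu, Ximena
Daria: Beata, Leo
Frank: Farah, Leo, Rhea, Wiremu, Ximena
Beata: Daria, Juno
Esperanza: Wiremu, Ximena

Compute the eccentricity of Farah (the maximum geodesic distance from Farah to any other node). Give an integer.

4

Distances from Farah: Beata:3, Daria:2, Esperanza:2, Frank:1, Juno:4, Leo:1, Rhea:2, Wiremu:1, Ximena:1.
The largest is 4 (to Juno), so the eccentricity of Farah is 4.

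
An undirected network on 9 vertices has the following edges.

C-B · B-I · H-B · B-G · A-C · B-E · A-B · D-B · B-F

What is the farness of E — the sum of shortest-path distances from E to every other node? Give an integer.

Distances from E: A:2, B:1, C:2, D:2, F:2, G:2, H:2, I:2.
Sum = 2 + 1 + 2 + 2 + 2 + 2 + 2 + 2 = 15.

15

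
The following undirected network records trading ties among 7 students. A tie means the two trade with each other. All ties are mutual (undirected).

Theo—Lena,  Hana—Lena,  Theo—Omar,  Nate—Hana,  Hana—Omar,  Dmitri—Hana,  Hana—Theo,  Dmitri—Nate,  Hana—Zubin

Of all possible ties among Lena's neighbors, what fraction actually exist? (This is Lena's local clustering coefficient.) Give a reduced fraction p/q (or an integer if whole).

1

Lena's neighbors: Hana and Theo (k = 2).
Possible neighbor pairs: C(2,2) = 1. Edges among them: Hana–Theo → e = 1.
Clustering(Lena) = 1/1.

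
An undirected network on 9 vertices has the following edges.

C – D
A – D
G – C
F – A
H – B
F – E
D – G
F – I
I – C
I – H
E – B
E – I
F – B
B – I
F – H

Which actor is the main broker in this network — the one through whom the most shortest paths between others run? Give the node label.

I

Unnormalized betweenness of each node: A:3, B:1/3, C:7, D:5/2, E:0, F:35/6, G:0, H:0, I:28/3.
I has the largest value, 28/3, making it the main broker — the node through which the most shortest paths run.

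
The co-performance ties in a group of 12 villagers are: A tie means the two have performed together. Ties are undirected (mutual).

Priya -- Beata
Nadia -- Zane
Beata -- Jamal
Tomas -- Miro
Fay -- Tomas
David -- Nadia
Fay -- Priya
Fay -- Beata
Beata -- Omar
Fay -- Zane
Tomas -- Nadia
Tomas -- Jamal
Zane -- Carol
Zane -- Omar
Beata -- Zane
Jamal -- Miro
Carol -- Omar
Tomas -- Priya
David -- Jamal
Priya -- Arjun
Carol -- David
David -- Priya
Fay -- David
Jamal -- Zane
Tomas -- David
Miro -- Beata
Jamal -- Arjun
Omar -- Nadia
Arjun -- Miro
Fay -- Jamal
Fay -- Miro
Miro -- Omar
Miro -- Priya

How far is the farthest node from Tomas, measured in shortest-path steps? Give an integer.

2

Distances from Tomas: Arjun:2, Beata:2, Carol:2, David:1, Fay:1, Jamal:1, Miro:1, Nadia:1, Omar:2, Priya:1, Zane:2.
The largest is 2 (to Carol, Beata, Zane, Arjun, and Omar), so the eccentricity of Tomas is 2.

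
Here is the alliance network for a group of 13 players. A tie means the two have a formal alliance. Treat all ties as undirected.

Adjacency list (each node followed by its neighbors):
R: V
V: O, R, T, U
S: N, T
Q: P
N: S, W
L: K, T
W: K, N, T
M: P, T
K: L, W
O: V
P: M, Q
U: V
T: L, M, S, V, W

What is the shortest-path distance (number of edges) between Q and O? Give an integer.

One shortest route is Q – P – M – T – V – O, which uses 5 edges, and at distance 4 from Q we only reach {L, S, V, W}, which does not include O. So d(Q,O) = 5.

5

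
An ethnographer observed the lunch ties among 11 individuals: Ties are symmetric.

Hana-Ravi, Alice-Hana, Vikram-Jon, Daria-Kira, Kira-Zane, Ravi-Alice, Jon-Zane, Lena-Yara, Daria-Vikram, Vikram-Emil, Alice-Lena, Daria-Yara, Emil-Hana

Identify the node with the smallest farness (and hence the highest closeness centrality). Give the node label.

Farness (sum of distances to all others) for each node — Alice:26, Daria:21, Emil:22, Hana:24, Jon:26, Kira:27, Lena:25, Ravi:30, Vikram:20, Yara:23, Zane:30.
The smallest farness is 20, for Vikram, so Vikram has the highest closeness.

Vikram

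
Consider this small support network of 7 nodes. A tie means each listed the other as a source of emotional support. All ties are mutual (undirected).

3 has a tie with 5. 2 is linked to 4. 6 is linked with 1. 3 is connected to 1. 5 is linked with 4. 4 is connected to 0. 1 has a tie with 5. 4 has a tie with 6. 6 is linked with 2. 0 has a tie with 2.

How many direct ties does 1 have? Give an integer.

1 is directly tied to 3, 5, and 6. That is 3 neighbors, so the degree of 1 is 3.

3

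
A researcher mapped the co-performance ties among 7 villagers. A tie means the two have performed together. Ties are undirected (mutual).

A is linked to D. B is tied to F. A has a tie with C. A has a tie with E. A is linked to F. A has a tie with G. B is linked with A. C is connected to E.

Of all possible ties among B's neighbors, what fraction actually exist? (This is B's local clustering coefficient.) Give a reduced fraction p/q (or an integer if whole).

1

B's neighbors: A and F (k = 2).
Possible neighbor pairs: C(2,2) = 1. Edges among them: A–F → e = 1.
Clustering(B) = 1/1.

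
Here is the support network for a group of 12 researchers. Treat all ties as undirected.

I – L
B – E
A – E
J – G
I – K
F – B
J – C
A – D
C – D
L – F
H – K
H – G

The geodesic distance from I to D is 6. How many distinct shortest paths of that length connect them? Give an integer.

The shortest distance is 6. The length-6 paths are: I–K–H–G–J–C–D; I–L–F–B–E–A–D.
That gives 2 distinct shortest paths.

2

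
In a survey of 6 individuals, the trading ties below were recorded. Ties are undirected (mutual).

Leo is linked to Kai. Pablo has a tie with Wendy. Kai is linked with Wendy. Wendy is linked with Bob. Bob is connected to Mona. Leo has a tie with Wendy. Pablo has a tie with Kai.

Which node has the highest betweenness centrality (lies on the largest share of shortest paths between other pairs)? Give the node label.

Unnormalized betweenness of each node: Bob:4, Kai:1/2, Leo:0, Mona:0, Pablo:0, Wendy:13/2.
Wendy has the largest value, 13/2, making it the main broker — the node through which the most shortest paths run.

Wendy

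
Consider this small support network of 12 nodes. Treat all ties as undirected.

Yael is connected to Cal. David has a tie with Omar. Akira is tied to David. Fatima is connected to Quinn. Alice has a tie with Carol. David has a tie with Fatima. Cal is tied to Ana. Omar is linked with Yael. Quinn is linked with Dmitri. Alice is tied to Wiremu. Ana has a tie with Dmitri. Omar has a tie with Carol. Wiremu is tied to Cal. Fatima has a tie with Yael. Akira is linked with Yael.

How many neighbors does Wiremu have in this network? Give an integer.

Wiremu is directly tied to Alice and Cal. That is 2 neighbors, so the degree of Wiremu is 2.

2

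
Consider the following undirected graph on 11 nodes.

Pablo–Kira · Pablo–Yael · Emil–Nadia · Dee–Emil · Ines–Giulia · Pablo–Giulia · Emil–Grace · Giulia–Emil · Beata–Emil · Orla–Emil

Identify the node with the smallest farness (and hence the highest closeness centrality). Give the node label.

Emil

Farness (sum of distances to all others) for each node — Beata:25, Dee:25, Emil:16, Giulia:17, Grace:25, Ines:26, Kira:31, Nadia:25, Orla:25, Pablo:22, Yael:31.
The smallest farness is 16, for Emil, so Emil has the highest closeness.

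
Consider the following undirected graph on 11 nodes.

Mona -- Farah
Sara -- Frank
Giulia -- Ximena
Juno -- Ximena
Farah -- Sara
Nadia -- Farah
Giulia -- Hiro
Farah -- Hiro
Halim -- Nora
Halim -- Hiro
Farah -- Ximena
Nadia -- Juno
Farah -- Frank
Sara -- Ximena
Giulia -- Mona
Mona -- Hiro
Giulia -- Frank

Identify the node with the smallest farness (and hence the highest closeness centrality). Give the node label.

Farness (sum of distances to all others) for each node — Farah:15, Frank:21, Giulia:18, Halim:24, Hiro:17, Juno:26, Mona:19, Nadia:22, Nora:33, Sara:20, Ximena:19.
The smallest farness is 15, for Farah, so Farah has the highest closeness.

Farah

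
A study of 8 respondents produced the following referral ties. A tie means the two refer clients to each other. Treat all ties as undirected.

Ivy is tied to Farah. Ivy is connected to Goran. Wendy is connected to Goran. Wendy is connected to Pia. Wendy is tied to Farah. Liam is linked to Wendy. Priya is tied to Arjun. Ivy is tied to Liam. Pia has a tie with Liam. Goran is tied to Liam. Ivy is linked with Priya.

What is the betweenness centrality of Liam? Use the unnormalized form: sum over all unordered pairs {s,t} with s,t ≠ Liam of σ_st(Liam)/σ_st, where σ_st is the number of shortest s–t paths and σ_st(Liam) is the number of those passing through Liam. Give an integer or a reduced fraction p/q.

9/2

Pairs whose geodesics pass through Liam — Priya–Wendy: 1/3; Priya–Pia: 1; Arjun–Wendy: 1/3; Arjun–Pia: 1; Goran–Pia: 1/2; Wendy–Ivy: 1/3; Ivy–Pia: 1.
All other pairs contribute 0.
Summing the contributions gives betweenness(Liam) = 9/2.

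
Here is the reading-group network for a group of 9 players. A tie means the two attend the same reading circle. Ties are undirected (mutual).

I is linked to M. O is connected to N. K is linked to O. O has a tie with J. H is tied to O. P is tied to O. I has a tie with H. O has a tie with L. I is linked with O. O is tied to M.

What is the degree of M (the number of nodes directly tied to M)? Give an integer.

M is directly tied to I and O. That is 2 neighbors, so the degree of M is 2.

2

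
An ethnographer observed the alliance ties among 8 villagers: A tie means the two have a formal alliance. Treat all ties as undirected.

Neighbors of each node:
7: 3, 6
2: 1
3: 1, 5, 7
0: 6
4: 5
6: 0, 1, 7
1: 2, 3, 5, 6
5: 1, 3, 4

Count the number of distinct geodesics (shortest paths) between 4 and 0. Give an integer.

The shortest distance is 4, and the only length-4 path is 4–5–1–6–0. So there is exactly 1 shortest path.

1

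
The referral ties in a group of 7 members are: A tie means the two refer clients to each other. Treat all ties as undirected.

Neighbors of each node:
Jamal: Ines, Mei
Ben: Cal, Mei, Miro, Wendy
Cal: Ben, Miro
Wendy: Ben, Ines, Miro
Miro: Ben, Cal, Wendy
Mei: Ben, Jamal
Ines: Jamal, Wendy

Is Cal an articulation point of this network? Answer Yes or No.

Even without Cal, every remaining node can still reach every other (the residual graph is connected), so Cal is not a cut vertex.

No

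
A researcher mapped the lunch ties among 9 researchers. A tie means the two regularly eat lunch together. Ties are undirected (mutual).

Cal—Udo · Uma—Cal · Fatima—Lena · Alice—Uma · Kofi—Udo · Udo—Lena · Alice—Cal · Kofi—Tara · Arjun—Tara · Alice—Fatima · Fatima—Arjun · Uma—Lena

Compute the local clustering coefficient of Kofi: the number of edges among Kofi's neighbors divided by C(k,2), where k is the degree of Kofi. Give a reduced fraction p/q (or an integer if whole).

0

Kofi's neighbors: Tara and Udo (k = 2).
Possible neighbor pairs: C(2,2) = 1. Edges among them: none → e = 0.
Clustering(Kofi) = 0/1.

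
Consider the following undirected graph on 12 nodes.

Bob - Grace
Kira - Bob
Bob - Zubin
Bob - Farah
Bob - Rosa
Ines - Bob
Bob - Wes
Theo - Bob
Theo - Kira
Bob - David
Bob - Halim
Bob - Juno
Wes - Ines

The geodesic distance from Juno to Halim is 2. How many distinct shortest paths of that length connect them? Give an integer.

The shortest distance is 2, and the only length-2 path is Juno–Bob–Halim. So there is exactly 1 shortest path.

1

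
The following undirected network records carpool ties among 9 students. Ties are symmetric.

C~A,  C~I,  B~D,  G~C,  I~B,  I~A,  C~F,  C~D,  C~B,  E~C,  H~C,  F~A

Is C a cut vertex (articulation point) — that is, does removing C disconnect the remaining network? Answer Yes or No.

Yes

Removing C leaves {E} with no path to {A, B, D, F, and I}, so the network splits into 4 components. C is a cut vertex.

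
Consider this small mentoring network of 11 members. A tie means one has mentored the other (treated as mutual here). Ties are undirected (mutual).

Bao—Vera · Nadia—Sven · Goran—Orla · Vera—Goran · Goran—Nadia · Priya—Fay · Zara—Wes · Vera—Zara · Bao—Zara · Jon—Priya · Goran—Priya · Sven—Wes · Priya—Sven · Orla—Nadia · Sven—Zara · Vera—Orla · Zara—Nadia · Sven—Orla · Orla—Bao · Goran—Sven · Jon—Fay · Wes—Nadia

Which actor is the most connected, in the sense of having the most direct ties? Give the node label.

Degrees — Bao:3, Fay:2, Goran:5, Jon:2, Nadia:5, Orla:5, Priya:4, Sven:6, Vera:4, Wes:3, Zara:5.
The maximum is 6, attained only by Sven.

Sven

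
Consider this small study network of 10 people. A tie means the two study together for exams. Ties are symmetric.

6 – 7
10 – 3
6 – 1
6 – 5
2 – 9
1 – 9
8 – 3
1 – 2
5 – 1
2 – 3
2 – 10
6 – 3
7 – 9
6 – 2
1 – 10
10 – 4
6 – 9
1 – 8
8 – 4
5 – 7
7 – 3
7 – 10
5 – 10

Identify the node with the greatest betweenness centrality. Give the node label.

10

Unnormalized betweenness of each node: 1:1117/210, 2:317/210, 3:1289/420, 4:1/3, 5:83/140, 6:25/12, 7:809/420, 8:25/14, 9:1/2, 10:289/42.
10 has the largest value, 289/42, making it the main broker — the node through which the most shortest paths run.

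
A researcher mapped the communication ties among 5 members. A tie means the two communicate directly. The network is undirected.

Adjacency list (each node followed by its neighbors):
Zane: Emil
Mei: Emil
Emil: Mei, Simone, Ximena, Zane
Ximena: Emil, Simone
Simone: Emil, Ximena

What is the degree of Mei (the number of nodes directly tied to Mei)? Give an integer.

Mei is directly tied to Emil. That is 1 neighbor, so the degree of Mei is 1.

1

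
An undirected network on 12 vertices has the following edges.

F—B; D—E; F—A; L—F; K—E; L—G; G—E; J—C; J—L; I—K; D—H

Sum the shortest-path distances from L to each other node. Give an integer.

Distances from L: A:2, B:2, C:2, D:3, E:2, F:1, G:1, H:4, I:4, J:1, K:3.
Sum = 2 + 2 + 2 + 3 + 2 + 1 + 1 + 4 + 4 + 1 + 3 = 25.

25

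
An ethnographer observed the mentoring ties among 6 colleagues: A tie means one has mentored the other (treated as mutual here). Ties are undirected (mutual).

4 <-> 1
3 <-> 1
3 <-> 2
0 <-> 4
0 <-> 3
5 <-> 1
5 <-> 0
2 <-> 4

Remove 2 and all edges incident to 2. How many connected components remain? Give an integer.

1

2's neighbors (3 and 4) remain reachable from one another through other ties, so the rest of the network stays in one piece.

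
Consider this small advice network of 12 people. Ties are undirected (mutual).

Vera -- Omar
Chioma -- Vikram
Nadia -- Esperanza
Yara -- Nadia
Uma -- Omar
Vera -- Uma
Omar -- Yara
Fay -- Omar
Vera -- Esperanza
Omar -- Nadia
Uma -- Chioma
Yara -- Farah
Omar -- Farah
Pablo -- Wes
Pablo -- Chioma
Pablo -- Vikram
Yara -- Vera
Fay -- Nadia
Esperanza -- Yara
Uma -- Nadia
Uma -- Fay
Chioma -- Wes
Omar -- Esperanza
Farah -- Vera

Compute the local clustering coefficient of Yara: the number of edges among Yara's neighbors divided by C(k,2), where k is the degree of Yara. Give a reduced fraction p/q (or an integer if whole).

7/10

Yara's neighbors: Esperanza, Farah, Nadia, Omar, and Vera (k = 5).
Possible neighbor pairs: C(5,2) = 10. Edges among them: Esperanza–Nadia, Esperanza–Omar, Esperanza–Vera, Farah–Omar, Farah–Vera, Nadia–Omar, Omar–Vera → e = 7.
Clustering(Yara) = 7/10.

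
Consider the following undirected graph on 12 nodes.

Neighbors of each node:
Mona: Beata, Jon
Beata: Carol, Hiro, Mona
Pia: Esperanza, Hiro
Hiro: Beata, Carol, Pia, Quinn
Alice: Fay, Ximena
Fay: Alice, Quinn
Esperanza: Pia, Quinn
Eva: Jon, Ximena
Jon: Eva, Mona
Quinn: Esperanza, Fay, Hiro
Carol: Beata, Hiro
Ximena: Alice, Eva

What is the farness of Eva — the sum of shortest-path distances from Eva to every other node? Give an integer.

34

Distances from Eva: Alice:2, Beata:3, Carol:4, Esperanza:5, Fay:3, Hiro:4, Jon:1, Mona:2, Pia:5, Quinn:4, Ximena:1.
Sum = 2 + 3 + 4 + 5 + 3 + 4 + 1 + 2 + 5 + 4 + 1 = 34.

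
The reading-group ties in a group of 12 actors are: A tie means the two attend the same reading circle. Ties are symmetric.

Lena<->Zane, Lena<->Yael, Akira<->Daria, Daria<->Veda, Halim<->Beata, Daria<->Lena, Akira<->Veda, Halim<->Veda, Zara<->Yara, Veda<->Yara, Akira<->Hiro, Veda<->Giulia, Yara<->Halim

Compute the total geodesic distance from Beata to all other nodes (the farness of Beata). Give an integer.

Distances from Beata: Akira:3, Daria:3, Giulia:3, Halim:1, Hiro:4, Lena:4, Veda:2, Yael:5, Yara:2, Zane:5, Zara:3.
Sum = 3 + 3 + 3 + 1 + 4 + 4 + 2 + 5 + 2 + 5 + 3 = 35.

35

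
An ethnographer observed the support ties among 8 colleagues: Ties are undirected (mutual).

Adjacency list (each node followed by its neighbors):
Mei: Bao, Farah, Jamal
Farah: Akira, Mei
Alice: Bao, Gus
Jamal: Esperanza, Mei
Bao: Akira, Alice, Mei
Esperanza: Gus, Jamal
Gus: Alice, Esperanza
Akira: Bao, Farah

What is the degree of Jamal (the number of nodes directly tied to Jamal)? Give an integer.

2

Jamal is directly tied to Esperanza and Mei. That is 2 neighbors, so the degree of Jamal is 2.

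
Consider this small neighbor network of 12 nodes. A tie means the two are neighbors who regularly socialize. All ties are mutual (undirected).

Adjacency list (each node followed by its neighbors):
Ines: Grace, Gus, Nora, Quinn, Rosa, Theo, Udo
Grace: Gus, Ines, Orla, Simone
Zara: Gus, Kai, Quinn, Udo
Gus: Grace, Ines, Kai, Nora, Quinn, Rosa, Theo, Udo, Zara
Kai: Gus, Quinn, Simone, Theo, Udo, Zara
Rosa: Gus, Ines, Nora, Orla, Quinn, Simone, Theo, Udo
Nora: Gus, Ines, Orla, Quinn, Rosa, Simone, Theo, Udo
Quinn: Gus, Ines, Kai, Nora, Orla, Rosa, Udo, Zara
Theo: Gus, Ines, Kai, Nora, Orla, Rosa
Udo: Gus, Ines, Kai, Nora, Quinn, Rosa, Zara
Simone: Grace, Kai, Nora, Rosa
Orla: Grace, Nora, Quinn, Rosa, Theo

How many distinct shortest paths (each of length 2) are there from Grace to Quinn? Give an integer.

The shortest distance is 2. The length-2 paths are: Grace–Gus–Quinn; Grace–Ines–Quinn; Grace–Orla–Quinn.
That gives 3 distinct shortest paths.

3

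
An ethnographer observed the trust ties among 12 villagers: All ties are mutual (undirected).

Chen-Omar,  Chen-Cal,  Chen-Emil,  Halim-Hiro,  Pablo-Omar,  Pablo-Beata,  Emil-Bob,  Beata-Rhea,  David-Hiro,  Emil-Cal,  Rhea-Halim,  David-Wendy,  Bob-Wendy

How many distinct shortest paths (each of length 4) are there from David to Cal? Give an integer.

1

The shortest distance is 4, and the only length-4 path is David–Wendy–Bob–Emil–Cal. So there is exactly 1 shortest path.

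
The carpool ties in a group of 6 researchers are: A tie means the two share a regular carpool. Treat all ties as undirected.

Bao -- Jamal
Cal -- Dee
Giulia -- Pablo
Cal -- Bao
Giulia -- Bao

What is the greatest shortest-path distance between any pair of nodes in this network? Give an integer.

Eccentricity of each node (its greatest distance to any other): Bao:2, Cal:3, Dee:4, Giulia:3, Jamal:3, Pablo:4.
The maximum eccentricity is 4, realized for instance by the pair Pablo–Dee via Pablo – Giulia – Bao – Cal – Dee. So the diameter is 4.

4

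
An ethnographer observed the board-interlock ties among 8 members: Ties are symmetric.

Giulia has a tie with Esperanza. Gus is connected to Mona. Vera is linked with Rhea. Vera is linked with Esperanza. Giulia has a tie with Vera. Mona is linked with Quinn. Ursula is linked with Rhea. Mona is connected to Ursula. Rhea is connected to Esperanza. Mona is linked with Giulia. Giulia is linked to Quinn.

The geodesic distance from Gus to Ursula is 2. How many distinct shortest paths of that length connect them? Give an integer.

The shortest distance is 2, and the only length-2 path is Gus–Mona–Ursula. So there is exactly 1 shortest path.

1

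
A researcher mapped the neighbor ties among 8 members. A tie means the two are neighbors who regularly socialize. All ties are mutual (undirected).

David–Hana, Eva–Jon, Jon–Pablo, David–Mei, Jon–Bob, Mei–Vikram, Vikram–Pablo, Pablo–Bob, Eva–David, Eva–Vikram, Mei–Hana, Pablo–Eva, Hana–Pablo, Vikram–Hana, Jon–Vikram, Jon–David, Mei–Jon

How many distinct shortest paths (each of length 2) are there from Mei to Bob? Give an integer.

1

The shortest distance is 2, and the only length-2 path is Mei–Jon–Bob. So there is exactly 1 shortest path.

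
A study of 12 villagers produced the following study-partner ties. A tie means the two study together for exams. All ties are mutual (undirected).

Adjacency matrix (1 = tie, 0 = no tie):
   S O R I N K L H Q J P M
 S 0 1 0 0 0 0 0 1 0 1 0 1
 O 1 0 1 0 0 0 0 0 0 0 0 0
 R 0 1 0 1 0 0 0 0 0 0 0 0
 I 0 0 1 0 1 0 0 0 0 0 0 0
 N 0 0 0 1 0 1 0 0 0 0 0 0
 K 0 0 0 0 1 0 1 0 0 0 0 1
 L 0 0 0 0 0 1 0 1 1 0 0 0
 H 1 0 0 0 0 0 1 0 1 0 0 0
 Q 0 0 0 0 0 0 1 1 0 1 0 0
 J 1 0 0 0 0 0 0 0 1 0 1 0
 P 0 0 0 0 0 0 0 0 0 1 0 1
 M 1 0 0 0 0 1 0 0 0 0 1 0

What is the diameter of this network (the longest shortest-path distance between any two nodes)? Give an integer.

Eccentricity of each node (its greatest distance to any other): H:4, I:4, J:4, K:3, L:4, M:3, N:4, O:3, P:4, Q:4, R:4, S:3.
The maximum eccentricity is 4, realized for instance by the pair R–L via R – I – N – K – L. So the diameter is 4.

4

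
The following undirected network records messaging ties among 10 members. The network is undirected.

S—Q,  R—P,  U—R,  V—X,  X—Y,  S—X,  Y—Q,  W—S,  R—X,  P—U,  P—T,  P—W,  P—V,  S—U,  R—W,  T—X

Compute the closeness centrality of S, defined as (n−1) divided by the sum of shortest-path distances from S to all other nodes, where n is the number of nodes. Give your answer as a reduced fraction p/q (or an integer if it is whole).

9/14

Distances from S: P:2, Q:1, R:2, T:2, U:1, V:2, W:1, X:1, Y:2. Sum = 14.
n = 10, so closeness = 9/14.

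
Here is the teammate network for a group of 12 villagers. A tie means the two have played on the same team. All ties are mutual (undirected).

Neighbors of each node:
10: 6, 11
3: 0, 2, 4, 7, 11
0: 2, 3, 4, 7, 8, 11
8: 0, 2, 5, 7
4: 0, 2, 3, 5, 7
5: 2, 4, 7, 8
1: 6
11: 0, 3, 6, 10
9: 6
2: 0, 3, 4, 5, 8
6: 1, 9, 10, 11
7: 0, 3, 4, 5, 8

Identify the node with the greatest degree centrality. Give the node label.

0

Degrees — 0:6, 1:1, 2:5, 3:5, 4:5, 5:4, 6:4, 7:5, 8:4, 9:1, 10:2, 11:4.
The maximum is 6, attained only by 0.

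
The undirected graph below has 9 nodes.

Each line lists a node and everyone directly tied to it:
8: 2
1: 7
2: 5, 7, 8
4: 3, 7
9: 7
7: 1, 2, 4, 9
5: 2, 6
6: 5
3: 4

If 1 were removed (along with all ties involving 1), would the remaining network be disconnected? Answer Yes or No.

Even without 1, every remaining node can still reach every other (the residual graph is connected), so 1 is not a cut vertex.

No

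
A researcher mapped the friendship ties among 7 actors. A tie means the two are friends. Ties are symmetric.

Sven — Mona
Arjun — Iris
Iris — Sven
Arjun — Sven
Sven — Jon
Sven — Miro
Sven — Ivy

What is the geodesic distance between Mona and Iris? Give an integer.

One shortest route is Mona – Sven – Iris, which uses 2 edges, and Mona and Iris are not directly tied, so nothing shorter exists. So d(Mona,Iris) = 2.

2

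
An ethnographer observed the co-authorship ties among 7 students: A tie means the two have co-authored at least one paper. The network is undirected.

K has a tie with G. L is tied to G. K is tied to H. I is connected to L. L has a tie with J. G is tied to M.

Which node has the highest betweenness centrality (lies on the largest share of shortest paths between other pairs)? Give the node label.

G

Unnormalized betweenness of each node: G:11, H:0, I:0, J:0, K:5, L:9, M:0.
G has the largest value, 11, making it the main broker — the node through which the most shortest paths run.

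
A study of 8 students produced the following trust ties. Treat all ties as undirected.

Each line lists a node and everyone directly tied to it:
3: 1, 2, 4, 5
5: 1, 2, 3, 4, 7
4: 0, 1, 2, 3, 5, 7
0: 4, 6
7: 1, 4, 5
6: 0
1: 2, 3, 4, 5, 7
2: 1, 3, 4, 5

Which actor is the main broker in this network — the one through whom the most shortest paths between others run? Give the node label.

Unnormalized betweenness of each node: 0:6, 1:2/3, 2:0, 3:0, 4:32/3, 5:2/3, 6:0, 7:0.
4 has the largest value, 32/3, making it the main broker — the node through which the most shortest paths run.

4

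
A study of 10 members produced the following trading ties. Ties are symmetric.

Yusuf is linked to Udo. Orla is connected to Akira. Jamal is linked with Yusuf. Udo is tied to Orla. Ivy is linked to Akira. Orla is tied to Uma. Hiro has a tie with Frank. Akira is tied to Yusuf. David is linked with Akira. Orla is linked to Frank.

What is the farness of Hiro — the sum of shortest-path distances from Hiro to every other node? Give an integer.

Distances from Hiro: Akira:3, David:4, Frank:1, Ivy:4, Jamal:5, Orla:2, Udo:3, Uma:3, Yusuf:4.
Sum = 3 + 4 + 1 + 4 + 5 + 2 + 3 + 3 + 4 = 29.

29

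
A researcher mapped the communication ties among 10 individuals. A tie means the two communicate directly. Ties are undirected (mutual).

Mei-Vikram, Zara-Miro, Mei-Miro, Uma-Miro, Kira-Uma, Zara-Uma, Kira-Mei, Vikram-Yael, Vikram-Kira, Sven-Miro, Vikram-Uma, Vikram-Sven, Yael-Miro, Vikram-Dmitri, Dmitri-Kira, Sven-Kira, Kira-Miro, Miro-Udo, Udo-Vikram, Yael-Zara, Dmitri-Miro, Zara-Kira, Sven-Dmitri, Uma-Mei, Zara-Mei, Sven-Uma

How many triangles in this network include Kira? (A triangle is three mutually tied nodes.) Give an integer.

14

Kira's neighbors: Dmitri, Mei, Miro, Sven, Uma, Vikram, and Zara.
Neighbor pairs that are themselves tied: Kira–Dmitri–Miro; Kira–Dmitri–Sven; Kira–Dmitri–Vikram; Kira–Mei–Miro; Kira–Mei–Uma; Kira–Mei–Vikram; Kira–Mei–Zara; Kira–Miro–Sven; Kira–Miro–Uma; Kira–Miro–Zara; Kira–Sven–Uma; Kira–Sven–Vikram; Kira–Uma–Vikram; Kira–Uma–Zara. Each forms one triangle with Kira, for 14 in total.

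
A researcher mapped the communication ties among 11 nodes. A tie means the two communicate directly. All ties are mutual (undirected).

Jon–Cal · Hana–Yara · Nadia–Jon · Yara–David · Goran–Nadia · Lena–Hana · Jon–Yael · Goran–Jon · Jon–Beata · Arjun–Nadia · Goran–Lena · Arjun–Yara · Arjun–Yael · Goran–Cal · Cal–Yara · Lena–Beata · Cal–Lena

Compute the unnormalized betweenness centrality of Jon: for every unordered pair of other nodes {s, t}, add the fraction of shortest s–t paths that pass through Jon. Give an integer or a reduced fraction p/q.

26/3

Pairs whose geodesics pass through Jon — Nadia–Beata: 1; Nadia–Cal: 1/2; Nadia–Yael: 1/2; Goran–Beata: 1/2; Goran–Yael: 1; Lena–Yael: 3/3; David–Beata: 1/3; Beata–Cal: 1/2; Beata–Arjun: 2/2; Beata–Yara: 1/3; Beata–Yael: 1; Cal–Yael: 1.
All other pairs contribute 0.
Summing the contributions gives betweenness(Jon) = 26/3.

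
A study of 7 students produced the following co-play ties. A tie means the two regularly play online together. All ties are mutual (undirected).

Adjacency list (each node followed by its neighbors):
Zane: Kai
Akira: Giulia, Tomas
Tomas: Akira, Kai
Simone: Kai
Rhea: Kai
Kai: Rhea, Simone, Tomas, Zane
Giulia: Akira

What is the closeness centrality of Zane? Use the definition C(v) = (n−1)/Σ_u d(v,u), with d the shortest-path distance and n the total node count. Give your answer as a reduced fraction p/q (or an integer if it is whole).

Distances from Zane: Akira:3, Giulia:4, Kai:1, Rhea:2, Simone:2, Tomas:2. Sum = 14.
n = 7, so closeness = 6/14 = 3/7.

3/7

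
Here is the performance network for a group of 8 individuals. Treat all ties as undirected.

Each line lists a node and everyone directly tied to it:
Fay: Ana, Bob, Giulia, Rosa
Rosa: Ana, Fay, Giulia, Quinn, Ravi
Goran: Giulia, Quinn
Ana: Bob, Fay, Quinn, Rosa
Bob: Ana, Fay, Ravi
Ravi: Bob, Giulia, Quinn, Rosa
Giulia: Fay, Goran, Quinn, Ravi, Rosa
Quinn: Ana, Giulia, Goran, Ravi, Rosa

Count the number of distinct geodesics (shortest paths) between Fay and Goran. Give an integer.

The shortest distance is 2, and the only length-2 path is Fay–Giulia–Goran. So there is exactly 1 shortest path.

1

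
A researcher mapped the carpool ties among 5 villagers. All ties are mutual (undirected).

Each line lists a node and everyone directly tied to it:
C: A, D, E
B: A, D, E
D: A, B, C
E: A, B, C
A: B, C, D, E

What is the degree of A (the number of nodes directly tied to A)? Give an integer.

4

A is directly tied to B, C, D, and E. That is 4 neighbors, so the degree of A is 4.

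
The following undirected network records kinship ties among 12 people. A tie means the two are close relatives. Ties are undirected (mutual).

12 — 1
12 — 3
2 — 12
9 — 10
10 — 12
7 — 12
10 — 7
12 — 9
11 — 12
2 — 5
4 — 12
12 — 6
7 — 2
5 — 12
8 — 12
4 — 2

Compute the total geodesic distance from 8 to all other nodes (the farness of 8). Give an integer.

21

Distances from 8: 1:2, 2:2, 3:2, 4:2, 5:2, 6:2, 7:2, 9:2, 10:2, 11:2, 12:1.
Sum = 2 + 2 + 2 + 2 + 2 + 2 + 2 + 2 + 2 + 2 + 1 = 21.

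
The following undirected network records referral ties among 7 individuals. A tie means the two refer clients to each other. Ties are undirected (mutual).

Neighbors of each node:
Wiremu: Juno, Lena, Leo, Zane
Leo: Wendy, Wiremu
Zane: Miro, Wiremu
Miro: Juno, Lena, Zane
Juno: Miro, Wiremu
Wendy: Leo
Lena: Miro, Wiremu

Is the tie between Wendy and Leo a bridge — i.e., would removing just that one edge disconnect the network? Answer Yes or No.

Without the Wendy–Leo edge there is no alternate route between Wendy and Leo, so the network disconnects. It is a bridge.

Yes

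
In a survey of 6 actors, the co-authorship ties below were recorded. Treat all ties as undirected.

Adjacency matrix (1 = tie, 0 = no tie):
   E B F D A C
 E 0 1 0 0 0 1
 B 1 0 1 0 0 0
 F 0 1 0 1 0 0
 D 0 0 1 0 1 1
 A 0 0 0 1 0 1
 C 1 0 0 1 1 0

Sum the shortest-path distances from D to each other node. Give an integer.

7

Distances from D: A:1, B:2, C:1, E:2, F:1.
Sum = 1 + 2 + 1 + 2 + 1 = 7.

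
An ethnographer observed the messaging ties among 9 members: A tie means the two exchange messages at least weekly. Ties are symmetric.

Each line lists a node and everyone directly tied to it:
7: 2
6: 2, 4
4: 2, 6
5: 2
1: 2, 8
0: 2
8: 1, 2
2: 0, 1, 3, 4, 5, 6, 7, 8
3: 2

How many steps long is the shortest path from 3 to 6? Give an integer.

One shortest route is 3 – 2 – 6, which uses 2 edges, and 3 and 6 are not directly tied, so nothing shorter exists. So d(3,6) = 2.

2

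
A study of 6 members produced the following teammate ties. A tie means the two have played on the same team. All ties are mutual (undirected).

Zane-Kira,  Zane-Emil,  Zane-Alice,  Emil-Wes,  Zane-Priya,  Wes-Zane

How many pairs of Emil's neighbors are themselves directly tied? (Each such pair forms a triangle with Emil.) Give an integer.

1

Emil's neighbors: Wes and Zane.
Neighbor pairs that are themselves tied: Emil–Wes–Zane. Each forms one triangle with Emil, for 1 in total.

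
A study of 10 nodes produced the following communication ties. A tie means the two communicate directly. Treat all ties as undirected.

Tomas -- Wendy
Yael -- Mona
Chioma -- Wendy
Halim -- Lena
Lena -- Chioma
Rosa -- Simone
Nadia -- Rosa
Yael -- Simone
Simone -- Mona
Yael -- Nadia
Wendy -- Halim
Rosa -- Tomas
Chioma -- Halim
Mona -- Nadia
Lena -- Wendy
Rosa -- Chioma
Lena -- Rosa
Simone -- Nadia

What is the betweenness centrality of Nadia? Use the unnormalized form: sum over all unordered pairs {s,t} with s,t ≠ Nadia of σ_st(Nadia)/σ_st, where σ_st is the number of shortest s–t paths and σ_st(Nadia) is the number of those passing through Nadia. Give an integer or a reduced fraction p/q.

Pairs whose geodesics pass through Nadia — Tomas–Yael: 1/2; Tomas–Mona: 1/2; Rosa–Yael: 1/2; Rosa–Mona: 1/2; Halim–Yael: 2/4; Halim–Mona: 2/4; Wendy–Yael: 3/6; Wendy–Mona: 3/6; Chioma–Yael: 1/2; Chioma–Mona: 1/2; Lena–Yael: 1/2; Lena–Mona: 1/2.
All other pairs contribute 0.
Summing the contributions gives betweenness(Nadia) = 6.

6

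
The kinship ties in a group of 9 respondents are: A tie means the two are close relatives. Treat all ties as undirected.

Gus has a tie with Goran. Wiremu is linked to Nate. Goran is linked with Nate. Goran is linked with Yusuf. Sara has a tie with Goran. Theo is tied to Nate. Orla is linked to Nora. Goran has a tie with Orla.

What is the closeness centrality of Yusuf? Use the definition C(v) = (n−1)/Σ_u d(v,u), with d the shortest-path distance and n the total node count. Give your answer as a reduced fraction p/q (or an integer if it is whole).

Distances from Yusuf: Goran:1, Gus:2, Nate:2, Nora:3, Orla:2, Sara:2, Theo:3, Wiremu:3. Sum = 18.
n = 9, so closeness = 8/18 = 4/9.

4/9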